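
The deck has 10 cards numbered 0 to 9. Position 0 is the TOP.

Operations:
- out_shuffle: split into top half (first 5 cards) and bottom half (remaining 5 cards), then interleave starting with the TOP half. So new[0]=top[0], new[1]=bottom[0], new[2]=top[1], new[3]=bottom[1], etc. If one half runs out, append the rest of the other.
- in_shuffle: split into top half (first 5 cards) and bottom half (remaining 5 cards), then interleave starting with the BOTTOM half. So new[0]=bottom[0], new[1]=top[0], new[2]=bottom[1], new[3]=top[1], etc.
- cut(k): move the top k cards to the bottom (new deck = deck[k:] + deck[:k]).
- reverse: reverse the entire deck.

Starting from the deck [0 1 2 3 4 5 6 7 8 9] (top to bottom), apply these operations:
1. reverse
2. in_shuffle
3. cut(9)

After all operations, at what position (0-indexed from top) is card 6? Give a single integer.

After op 1 (reverse): [9 8 7 6 5 4 3 2 1 0]
After op 2 (in_shuffle): [4 9 3 8 2 7 1 6 0 5]
After op 3 (cut(9)): [5 4 9 3 8 2 7 1 6 0]
Card 6 is at position 8.

Answer: 8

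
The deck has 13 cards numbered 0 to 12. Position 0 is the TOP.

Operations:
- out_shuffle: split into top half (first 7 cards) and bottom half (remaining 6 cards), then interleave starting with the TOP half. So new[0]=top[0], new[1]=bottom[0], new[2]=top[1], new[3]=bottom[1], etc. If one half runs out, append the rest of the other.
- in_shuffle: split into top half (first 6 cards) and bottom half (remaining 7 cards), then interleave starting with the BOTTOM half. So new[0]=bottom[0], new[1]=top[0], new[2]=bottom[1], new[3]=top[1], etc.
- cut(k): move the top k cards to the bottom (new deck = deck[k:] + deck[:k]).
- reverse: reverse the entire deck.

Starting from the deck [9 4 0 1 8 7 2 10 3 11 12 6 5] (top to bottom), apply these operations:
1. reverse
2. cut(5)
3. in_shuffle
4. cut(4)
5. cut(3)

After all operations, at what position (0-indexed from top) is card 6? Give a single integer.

After op 1 (reverse): [5 6 12 11 3 10 2 7 8 1 0 4 9]
After op 2 (cut(5)): [10 2 7 8 1 0 4 9 5 6 12 11 3]
After op 3 (in_shuffle): [4 10 9 2 5 7 6 8 12 1 11 0 3]
After op 4 (cut(4)): [5 7 6 8 12 1 11 0 3 4 10 9 2]
After op 5 (cut(3)): [8 12 1 11 0 3 4 10 9 2 5 7 6]
Card 6 is at position 12.

Answer: 12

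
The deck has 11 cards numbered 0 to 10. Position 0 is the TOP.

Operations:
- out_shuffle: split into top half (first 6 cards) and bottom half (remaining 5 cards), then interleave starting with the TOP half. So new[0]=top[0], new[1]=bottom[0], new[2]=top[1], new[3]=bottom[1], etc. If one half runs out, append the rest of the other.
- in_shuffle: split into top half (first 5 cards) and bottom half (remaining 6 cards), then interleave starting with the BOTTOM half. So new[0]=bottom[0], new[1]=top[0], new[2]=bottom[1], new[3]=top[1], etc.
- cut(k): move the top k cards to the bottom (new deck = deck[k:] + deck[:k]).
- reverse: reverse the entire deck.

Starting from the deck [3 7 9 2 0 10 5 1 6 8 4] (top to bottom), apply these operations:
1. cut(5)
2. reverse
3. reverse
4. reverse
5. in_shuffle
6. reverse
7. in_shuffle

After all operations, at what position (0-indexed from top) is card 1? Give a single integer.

After op 1 (cut(5)): [10 5 1 6 8 4 3 7 9 2 0]
After op 2 (reverse): [0 2 9 7 3 4 8 6 1 5 10]
After op 3 (reverse): [10 5 1 6 8 4 3 7 9 2 0]
After op 4 (reverse): [0 2 9 7 3 4 8 6 1 5 10]
After op 5 (in_shuffle): [4 0 8 2 6 9 1 7 5 3 10]
After op 6 (reverse): [10 3 5 7 1 9 6 2 8 0 4]
After op 7 (in_shuffle): [9 10 6 3 2 5 8 7 0 1 4]
Card 1 is at position 9.

Answer: 9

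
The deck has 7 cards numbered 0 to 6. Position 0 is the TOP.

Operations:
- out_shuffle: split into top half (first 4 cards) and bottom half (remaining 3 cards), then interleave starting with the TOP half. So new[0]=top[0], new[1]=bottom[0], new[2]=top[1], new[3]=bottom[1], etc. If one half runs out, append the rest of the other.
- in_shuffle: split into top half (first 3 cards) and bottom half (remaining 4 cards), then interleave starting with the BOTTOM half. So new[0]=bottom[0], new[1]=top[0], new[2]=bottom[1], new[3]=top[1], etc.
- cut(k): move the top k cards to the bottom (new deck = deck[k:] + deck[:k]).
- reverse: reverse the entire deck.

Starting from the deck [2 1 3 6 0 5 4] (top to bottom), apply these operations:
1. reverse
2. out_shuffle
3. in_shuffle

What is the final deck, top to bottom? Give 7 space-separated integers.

Answer: 1 4 0 3 2 5 6

Derivation:
After op 1 (reverse): [4 5 0 6 3 1 2]
After op 2 (out_shuffle): [4 3 5 1 0 2 6]
After op 3 (in_shuffle): [1 4 0 3 2 5 6]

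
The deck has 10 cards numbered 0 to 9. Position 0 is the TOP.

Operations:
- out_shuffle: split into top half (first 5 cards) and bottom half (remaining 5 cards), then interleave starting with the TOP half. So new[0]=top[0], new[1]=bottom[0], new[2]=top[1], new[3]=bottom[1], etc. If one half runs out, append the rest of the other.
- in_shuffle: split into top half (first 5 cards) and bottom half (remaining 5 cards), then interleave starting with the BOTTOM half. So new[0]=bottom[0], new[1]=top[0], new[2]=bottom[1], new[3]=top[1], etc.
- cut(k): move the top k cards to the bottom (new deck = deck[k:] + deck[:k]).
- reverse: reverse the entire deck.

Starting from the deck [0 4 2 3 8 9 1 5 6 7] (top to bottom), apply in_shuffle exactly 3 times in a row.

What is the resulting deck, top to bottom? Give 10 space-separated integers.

After op 1 (in_shuffle): [9 0 1 4 5 2 6 3 7 8]
After op 2 (in_shuffle): [2 9 6 0 3 1 7 4 8 5]
After op 3 (in_shuffle): [1 2 7 9 4 6 8 0 5 3]

Answer: 1 2 7 9 4 6 8 0 5 3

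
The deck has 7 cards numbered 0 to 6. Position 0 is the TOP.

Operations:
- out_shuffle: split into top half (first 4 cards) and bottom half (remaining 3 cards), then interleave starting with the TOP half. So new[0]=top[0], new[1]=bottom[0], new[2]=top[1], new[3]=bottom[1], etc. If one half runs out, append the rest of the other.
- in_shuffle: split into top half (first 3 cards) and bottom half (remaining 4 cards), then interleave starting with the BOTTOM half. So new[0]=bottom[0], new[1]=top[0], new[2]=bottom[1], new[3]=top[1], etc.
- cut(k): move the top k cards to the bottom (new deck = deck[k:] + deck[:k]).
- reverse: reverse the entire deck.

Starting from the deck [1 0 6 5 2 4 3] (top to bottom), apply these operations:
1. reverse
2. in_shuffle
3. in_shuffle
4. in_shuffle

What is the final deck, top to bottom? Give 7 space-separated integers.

Answer: 3 4 2 5 6 0 1

Derivation:
After op 1 (reverse): [3 4 2 5 6 0 1]
After op 2 (in_shuffle): [5 3 6 4 0 2 1]
After op 3 (in_shuffle): [4 5 0 3 2 6 1]
After op 4 (in_shuffle): [3 4 2 5 6 0 1]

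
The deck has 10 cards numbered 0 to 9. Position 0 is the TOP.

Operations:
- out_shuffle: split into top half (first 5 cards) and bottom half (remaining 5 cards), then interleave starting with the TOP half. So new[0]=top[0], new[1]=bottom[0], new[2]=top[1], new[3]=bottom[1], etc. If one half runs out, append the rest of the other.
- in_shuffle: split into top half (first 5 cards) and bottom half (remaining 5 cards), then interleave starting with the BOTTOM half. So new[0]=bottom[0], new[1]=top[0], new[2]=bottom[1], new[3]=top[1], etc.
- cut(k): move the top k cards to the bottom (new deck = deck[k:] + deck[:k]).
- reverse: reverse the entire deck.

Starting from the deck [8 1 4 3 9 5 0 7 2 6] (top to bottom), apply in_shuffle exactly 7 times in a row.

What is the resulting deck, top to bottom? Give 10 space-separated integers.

Answer: 7 9 1 6 0 3 8 2 5 4

Derivation:
After op 1 (in_shuffle): [5 8 0 1 7 4 2 3 6 9]
After op 2 (in_shuffle): [4 5 2 8 3 0 6 1 9 7]
After op 3 (in_shuffle): [0 4 6 5 1 2 9 8 7 3]
After op 4 (in_shuffle): [2 0 9 4 8 6 7 5 3 1]
After op 5 (in_shuffle): [6 2 7 0 5 9 3 4 1 8]
After op 6 (in_shuffle): [9 6 3 2 4 7 1 0 8 5]
After op 7 (in_shuffle): [7 9 1 6 0 3 8 2 5 4]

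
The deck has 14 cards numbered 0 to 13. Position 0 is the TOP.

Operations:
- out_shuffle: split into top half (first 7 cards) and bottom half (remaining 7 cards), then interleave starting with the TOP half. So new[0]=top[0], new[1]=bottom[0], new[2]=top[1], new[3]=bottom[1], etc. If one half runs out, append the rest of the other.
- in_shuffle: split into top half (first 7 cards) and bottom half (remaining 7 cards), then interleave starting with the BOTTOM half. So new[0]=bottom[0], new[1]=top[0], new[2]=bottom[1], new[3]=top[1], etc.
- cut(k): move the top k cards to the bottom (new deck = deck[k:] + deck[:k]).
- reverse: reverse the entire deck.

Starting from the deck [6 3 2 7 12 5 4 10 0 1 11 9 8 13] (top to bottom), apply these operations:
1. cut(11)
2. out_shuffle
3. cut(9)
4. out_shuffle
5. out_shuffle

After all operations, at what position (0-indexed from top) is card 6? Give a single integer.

After op 1 (cut(11)): [9 8 13 6 3 2 7 12 5 4 10 0 1 11]
After op 2 (out_shuffle): [9 12 8 5 13 4 6 10 3 0 2 1 7 11]
After op 3 (cut(9)): [0 2 1 7 11 9 12 8 5 13 4 6 10 3]
After op 4 (out_shuffle): [0 8 2 5 1 13 7 4 11 6 9 10 12 3]
After op 5 (out_shuffle): [0 4 8 11 2 6 5 9 1 10 13 12 7 3]
Card 6 is at position 5.

Answer: 5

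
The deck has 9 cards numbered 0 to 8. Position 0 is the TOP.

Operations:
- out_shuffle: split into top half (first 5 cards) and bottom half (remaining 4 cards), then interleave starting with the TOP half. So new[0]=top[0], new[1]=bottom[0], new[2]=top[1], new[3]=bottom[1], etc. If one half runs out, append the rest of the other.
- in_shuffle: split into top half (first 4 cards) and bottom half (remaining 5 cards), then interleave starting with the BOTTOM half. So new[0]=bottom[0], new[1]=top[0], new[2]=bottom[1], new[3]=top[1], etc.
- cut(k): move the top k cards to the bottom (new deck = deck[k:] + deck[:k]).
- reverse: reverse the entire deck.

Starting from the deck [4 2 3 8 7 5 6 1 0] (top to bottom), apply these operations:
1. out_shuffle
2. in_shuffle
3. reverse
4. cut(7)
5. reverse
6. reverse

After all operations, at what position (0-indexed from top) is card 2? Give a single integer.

Answer: 5

Derivation:
After op 1 (out_shuffle): [4 5 2 6 3 1 8 0 7]
After op 2 (in_shuffle): [3 4 1 5 8 2 0 6 7]
After op 3 (reverse): [7 6 0 2 8 5 1 4 3]
After op 4 (cut(7)): [4 3 7 6 0 2 8 5 1]
After op 5 (reverse): [1 5 8 2 0 6 7 3 4]
After op 6 (reverse): [4 3 7 6 0 2 8 5 1]
Card 2 is at position 5.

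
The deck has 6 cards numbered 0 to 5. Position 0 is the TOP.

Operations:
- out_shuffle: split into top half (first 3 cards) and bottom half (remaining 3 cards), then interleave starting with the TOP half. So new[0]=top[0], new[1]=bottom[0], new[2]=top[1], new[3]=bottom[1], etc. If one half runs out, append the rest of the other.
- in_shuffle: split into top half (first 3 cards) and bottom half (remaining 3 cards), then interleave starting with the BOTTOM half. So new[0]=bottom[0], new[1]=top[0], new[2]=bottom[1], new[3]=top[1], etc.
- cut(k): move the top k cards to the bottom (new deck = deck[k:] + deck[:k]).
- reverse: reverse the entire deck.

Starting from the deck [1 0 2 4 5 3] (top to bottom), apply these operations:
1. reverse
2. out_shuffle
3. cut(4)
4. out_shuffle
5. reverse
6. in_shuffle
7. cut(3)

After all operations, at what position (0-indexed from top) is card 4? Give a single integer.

After op 1 (reverse): [3 5 4 2 0 1]
After op 2 (out_shuffle): [3 2 5 0 4 1]
After op 3 (cut(4)): [4 1 3 2 5 0]
After op 4 (out_shuffle): [4 2 1 5 3 0]
After op 5 (reverse): [0 3 5 1 2 4]
After op 6 (in_shuffle): [1 0 2 3 4 5]
After op 7 (cut(3)): [3 4 5 1 0 2]
Card 4 is at position 1.

Answer: 1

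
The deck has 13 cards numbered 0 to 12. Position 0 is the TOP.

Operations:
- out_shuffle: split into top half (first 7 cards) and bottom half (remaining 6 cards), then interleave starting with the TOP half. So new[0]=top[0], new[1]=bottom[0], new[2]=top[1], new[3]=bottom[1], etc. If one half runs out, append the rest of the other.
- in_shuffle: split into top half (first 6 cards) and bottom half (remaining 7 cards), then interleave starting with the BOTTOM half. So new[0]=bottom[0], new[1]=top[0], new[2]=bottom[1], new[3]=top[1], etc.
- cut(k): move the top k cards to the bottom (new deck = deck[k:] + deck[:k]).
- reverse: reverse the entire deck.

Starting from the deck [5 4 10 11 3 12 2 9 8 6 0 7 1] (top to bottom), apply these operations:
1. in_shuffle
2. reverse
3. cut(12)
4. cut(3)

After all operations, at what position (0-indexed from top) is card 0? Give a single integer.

After op 1 (in_shuffle): [2 5 9 4 8 10 6 11 0 3 7 12 1]
After op 2 (reverse): [1 12 7 3 0 11 6 10 8 4 9 5 2]
After op 3 (cut(12)): [2 1 12 7 3 0 11 6 10 8 4 9 5]
After op 4 (cut(3)): [7 3 0 11 6 10 8 4 9 5 2 1 12]
Card 0 is at position 2.

Answer: 2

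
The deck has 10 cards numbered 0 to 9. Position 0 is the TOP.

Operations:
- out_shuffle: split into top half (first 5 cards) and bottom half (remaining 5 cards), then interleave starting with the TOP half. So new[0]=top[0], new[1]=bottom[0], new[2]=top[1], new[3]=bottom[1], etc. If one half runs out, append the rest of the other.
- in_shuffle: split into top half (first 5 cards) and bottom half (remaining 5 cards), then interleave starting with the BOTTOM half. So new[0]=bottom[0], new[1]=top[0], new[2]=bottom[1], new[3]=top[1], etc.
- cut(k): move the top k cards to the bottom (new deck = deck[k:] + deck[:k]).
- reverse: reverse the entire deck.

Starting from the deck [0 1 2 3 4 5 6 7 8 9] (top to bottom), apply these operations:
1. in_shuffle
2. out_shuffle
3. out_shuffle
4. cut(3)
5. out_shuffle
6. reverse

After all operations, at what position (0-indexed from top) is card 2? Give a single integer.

Answer: 0

Derivation:
After op 1 (in_shuffle): [5 0 6 1 7 2 8 3 9 4]
After op 2 (out_shuffle): [5 2 0 8 6 3 1 9 7 4]
After op 3 (out_shuffle): [5 3 2 1 0 9 8 7 6 4]
After op 4 (cut(3)): [1 0 9 8 7 6 4 5 3 2]
After op 5 (out_shuffle): [1 6 0 4 9 5 8 3 7 2]
After op 6 (reverse): [2 7 3 8 5 9 4 0 6 1]
Card 2 is at position 0.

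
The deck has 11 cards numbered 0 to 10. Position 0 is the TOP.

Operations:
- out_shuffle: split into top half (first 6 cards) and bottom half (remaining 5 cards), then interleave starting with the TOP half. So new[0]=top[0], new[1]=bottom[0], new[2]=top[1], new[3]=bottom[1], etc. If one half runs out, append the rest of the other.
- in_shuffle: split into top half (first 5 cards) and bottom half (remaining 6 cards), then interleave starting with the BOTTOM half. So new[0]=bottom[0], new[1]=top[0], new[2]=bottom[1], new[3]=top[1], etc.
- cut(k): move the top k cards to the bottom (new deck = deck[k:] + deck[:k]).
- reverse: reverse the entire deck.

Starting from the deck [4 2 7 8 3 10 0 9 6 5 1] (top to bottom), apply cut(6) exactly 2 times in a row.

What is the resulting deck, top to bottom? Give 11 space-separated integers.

After op 1 (cut(6)): [0 9 6 5 1 4 2 7 8 3 10]
After op 2 (cut(6)): [2 7 8 3 10 0 9 6 5 1 4]

Answer: 2 7 8 3 10 0 9 6 5 1 4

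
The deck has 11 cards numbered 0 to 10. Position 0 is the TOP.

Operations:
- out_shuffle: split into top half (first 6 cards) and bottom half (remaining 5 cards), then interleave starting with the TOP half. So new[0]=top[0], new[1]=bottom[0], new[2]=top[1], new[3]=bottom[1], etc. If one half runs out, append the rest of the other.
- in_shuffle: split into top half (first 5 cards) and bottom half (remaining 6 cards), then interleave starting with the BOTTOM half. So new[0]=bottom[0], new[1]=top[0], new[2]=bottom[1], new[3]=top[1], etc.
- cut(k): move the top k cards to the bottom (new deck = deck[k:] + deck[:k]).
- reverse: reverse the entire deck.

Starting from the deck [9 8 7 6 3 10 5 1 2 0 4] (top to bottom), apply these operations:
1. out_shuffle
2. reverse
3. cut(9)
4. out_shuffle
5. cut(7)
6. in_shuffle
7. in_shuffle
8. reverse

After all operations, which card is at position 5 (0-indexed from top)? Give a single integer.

After op 1 (out_shuffle): [9 5 8 1 7 2 6 0 3 4 10]
After op 2 (reverse): [10 4 3 0 6 2 7 1 8 5 9]
After op 3 (cut(9)): [5 9 10 4 3 0 6 2 7 1 8]
After op 4 (out_shuffle): [5 6 9 2 10 7 4 1 3 8 0]
After op 5 (cut(7)): [1 3 8 0 5 6 9 2 10 7 4]
After op 6 (in_shuffle): [6 1 9 3 2 8 10 0 7 5 4]
After op 7 (in_shuffle): [8 6 10 1 0 9 7 3 5 2 4]
After op 8 (reverse): [4 2 5 3 7 9 0 1 10 6 8]
Position 5: card 9.

Answer: 9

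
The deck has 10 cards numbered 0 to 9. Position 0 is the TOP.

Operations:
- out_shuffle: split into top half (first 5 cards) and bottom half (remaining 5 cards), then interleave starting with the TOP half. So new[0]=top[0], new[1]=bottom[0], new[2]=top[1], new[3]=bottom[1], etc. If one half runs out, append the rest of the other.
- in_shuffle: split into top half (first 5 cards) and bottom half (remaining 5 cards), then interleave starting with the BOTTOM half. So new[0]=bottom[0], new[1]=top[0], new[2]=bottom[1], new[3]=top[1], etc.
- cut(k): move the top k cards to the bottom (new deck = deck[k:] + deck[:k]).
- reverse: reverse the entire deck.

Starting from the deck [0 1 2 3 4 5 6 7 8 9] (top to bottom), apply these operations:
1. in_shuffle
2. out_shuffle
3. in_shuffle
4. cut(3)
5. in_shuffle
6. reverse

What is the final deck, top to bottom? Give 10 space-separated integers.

After op 1 (in_shuffle): [5 0 6 1 7 2 8 3 9 4]
After op 2 (out_shuffle): [5 2 0 8 6 3 1 9 7 4]
After op 3 (in_shuffle): [3 5 1 2 9 0 7 8 4 6]
After op 4 (cut(3)): [2 9 0 7 8 4 6 3 5 1]
After op 5 (in_shuffle): [4 2 6 9 3 0 5 7 1 8]
After op 6 (reverse): [8 1 7 5 0 3 9 6 2 4]

Answer: 8 1 7 5 0 3 9 6 2 4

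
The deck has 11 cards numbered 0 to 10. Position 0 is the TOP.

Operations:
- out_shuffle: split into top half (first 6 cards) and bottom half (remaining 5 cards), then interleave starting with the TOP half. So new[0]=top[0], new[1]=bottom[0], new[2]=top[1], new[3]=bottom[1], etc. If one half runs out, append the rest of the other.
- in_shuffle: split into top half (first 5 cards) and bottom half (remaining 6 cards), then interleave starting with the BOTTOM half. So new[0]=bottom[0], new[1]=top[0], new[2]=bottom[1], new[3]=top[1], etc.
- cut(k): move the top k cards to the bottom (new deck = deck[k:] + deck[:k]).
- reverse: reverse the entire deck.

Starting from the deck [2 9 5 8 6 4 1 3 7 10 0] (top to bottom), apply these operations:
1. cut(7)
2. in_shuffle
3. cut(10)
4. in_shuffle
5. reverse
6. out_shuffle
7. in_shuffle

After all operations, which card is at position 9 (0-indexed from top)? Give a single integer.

After op 1 (cut(7)): [3 7 10 0 2 9 5 8 6 4 1]
After op 2 (in_shuffle): [9 3 5 7 8 10 6 0 4 2 1]
After op 3 (cut(10)): [1 9 3 5 7 8 10 6 0 4 2]
After op 4 (in_shuffle): [8 1 10 9 6 3 0 5 4 7 2]
After op 5 (reverse): [2 7 4 5 0 3 6 9 10 1 8]
After op 6 (out_shuffle): [2 6 7 9 4 10 5 1 0 8 3]
After op 7 (in_shuffle): [10 2 5 6 1 7 0 9 8 4 3]
Position 9: card 4.

Answer: 4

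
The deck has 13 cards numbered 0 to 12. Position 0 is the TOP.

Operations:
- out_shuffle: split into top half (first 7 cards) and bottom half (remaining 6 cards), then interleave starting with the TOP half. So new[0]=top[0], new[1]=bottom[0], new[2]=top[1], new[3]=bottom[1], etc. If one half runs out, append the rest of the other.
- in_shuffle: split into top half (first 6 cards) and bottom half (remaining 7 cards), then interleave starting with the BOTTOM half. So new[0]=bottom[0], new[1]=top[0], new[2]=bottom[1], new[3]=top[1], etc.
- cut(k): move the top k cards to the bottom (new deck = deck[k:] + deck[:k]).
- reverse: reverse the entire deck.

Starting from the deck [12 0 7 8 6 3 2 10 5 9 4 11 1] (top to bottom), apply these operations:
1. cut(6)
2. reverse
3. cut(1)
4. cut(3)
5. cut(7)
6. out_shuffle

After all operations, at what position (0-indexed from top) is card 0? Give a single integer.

After op 1 (cut(6)): [2 10 5 9 4 11 1 12 0 7 8 6 3]
After op 2 (reverse): [3 6 8 7 0 12 1 11 4 9 5 10 2]
After op 3 (cut(1)): [6 8 7 0 12 1 11 4 9 5 10 2 3]
After op 4 (cut(3)): [0 12 1 11 4 9 5 10 2 3 6 8 7]
After op 5 (cut(7)): [10 2 3 6 8 7 0 12 1 11 4 9 5]
After op 6 (out_shuffle): [10 12 2 1 3 11 6 4 8 9 7 5 0]
Card 0 is at position 12.

Answer: 12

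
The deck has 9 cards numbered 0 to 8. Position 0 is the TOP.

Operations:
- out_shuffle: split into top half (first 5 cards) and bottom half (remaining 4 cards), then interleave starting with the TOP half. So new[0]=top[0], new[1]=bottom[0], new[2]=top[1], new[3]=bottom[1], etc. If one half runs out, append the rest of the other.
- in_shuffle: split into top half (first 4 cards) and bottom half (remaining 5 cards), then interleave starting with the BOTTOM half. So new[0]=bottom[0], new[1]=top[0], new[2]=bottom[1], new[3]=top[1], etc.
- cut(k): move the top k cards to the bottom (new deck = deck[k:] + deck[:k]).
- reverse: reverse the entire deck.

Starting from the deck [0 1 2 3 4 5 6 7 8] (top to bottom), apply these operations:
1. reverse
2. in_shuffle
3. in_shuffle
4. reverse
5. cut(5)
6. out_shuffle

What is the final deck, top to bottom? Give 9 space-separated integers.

Answer: 8 7 6 5 4 3 2 1 0

Derivation:
After op 1 (reverse): [8 7 6 5 4 3 2 1 0]
After op 2 (in_shuffle): [4 8 3 7 2 6 1 5 0]
After op 3 (in_shuffle): [2 4 6 8 1 3 5 7 0]
After op 4 (reverse): [0 7 5 3 1 8 6 4 2]
After op 5 (cut(5)): [8 6 4 2 0 7 5 3 1]
After op 6 (out_shuffle): [8 7 6 5 4 3 2 1 0]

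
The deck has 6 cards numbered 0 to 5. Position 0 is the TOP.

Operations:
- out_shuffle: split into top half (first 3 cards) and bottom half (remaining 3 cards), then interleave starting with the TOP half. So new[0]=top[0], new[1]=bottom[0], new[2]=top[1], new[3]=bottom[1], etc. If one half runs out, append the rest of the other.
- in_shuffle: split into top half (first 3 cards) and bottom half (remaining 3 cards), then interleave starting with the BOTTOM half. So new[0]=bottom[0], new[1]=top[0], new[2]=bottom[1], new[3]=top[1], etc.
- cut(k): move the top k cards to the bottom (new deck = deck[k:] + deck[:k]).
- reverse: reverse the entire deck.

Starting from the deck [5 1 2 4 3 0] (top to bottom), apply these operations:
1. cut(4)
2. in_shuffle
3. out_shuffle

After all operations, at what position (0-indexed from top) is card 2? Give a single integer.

Answer: 4

Derivation:
After op 1 (cut(4)): [3 0 5 1 2 4]
After op 2 (in_shuffle): [1 3 2 0 4 5]
After op 3 (out_shuffle): [1 0 3 4 2 5]
Card 2 is at position 4.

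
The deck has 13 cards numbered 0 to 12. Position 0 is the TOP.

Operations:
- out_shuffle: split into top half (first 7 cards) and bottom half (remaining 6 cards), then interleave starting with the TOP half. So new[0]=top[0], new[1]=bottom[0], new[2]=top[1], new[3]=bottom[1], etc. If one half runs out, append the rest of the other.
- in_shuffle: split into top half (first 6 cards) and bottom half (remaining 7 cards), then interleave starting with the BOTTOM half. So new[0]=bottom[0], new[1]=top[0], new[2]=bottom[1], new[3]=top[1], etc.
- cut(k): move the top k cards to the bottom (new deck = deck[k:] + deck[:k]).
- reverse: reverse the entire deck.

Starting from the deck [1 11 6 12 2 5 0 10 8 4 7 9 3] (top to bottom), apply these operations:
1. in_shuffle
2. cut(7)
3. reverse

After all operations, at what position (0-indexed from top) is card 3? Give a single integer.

Answer: 7

Derivation:
After op 1 (in_shuffle): [0 1 10 11 8 6 4 12 7 2 9 5 3]
After op 2 (cut(7)): [12 7 2 9 5 3 0 1 10 11 8 6 4]
After op 3 (reverse): [4 6 8 11 10 1 0 3 5 9 2 7 12]
Card 3 is at position 7.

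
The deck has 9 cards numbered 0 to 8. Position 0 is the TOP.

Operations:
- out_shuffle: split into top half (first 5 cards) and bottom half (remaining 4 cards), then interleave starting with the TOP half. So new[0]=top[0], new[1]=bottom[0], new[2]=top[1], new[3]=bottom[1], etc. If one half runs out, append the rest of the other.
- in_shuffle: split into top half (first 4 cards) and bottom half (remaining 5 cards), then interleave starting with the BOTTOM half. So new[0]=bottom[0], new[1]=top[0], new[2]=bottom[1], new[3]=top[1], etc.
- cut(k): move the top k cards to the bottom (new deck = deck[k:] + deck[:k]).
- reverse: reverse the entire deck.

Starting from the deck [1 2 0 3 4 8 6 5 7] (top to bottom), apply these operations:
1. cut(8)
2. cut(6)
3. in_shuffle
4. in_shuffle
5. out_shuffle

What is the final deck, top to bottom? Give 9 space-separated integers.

Answer: 0 2 1 7 5 6 8 4 3

Derivation:
After op 1 (cut(8)): [7 1 2 0 3 4 8 6 5]
After op 2 (cut(6)): [8 6 5 7 1 2 0 3 4]
After op 3 (in_shuffle): [1 8 2 6 0 5 3 7 4]
After op 4 (in_shuffle): [0 1 5 8 3 2 7 6 4]
After op 5 (out_shuffle): [0 2 1 7 5 6 8 4 3]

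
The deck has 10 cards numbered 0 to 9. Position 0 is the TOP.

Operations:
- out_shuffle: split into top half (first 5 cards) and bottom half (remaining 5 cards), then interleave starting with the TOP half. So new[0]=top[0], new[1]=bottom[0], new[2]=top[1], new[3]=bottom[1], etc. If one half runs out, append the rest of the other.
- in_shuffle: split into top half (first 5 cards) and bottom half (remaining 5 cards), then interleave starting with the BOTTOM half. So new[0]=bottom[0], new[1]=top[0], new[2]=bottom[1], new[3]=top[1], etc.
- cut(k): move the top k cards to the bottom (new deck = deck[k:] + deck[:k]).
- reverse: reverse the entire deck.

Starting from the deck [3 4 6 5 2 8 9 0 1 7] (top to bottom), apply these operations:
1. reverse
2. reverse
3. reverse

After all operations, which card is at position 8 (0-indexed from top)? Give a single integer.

Answer: 4

Derivation:
After op 1 (reverse): [7 1 0 9 8 2 5 6 4 3]
After op 2 (reverse): [3 4 6 5 2 8 9 0 1 7]
After op 3 (reverse): [7 1 0 9 8 2 5 6 4 3]
Position 8: card 4.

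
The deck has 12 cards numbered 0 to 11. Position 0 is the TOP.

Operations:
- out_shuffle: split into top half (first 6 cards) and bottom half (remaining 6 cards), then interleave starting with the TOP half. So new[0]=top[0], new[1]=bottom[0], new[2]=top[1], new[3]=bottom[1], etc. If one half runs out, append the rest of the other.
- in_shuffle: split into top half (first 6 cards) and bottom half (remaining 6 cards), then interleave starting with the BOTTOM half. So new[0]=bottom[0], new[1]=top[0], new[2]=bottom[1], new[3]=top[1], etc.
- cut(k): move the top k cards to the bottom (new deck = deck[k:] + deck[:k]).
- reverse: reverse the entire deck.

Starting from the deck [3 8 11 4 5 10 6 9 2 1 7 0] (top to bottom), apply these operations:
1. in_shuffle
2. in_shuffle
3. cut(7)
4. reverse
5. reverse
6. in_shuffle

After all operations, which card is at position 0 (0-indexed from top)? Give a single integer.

Answer: 6

Derivation:
After op 1 (in_shuffle): [6 3 9 8 2 11 1 4 7 5 0 10]
After op 2 (in_shuffle): [1 6 4 3 7 9 5 8 0 2 10 11]
After op 3 (cut(7)): [8 0 2 10 11 1 6 4 3 7 9 5]
After op 4 (reverse): [5 9 7 3 4 6 1 11 10 2 0 8]
After op 5 (reverse): [8 0 2 10 11 1 6 4 3 7 9 5]
After op 6 (in_shuffle): [6 8 4 0 3 2 7 10 9 11 5 1]
Position 0: card 6.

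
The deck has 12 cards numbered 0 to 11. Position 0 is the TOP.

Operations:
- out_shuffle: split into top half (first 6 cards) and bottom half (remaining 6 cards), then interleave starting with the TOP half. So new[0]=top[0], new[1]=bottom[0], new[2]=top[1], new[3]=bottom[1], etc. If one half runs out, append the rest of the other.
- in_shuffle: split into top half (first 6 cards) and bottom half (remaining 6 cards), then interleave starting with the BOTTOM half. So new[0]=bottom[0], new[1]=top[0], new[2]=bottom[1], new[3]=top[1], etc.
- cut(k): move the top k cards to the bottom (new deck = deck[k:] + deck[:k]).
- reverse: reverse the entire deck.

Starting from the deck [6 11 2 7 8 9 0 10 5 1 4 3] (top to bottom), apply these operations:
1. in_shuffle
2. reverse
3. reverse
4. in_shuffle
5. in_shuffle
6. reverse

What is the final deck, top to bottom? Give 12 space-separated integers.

After op 1 (in_shuffle): [0 6 10 11 5 2 1 7 4 8 3 9]
After op 2 (reverse): [9 3 8 4 7 1 2 5 11 10 6 0]
After op 3 (reverse): [0 6 10 11 5 2 1 7 4 8 3 9]
After op 4 (in_shuffle): [1 0 7 6 4 10 8 11 3 5 9 2]
After op 5 (in_shuffle): [8 1 11 0 3 7 5 6 9 4 2 10]
After op 6 (reverse): [10 2 4 9 6 5 7 3 0 11 1 8]

Answer: 10 2 4 9 6 5 7 3 0 11 1 8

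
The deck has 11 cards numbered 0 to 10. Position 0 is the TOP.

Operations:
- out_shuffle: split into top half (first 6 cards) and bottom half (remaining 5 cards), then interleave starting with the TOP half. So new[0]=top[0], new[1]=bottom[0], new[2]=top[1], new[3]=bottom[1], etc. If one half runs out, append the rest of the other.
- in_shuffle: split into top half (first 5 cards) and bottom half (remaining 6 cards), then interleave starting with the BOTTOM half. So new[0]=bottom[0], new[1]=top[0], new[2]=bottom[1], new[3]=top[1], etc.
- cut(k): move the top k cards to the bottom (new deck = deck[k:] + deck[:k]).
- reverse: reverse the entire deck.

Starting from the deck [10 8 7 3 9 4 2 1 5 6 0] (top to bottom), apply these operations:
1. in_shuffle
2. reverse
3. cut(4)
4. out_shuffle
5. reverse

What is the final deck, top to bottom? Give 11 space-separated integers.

Answer: 10 3 2 6 8 9 1 0 7 4 5

Derivation:
After op 1 (in_shuffle): [4 10 2 8 1 7 5 3 6 9 0]
After op 2 (reverse): [0 9 6 3 5 7 1 8 2 10 4]
After op 3 (cut(4)): [5 7 1 8 2 10 4 0 9 6 3]
After op 4 (out_shuffle): [5 4 7 0 1 9 8 6 2 3 10]
After op 5 (reverse): [10 3 2 6 8 9 1 0 7 4 5]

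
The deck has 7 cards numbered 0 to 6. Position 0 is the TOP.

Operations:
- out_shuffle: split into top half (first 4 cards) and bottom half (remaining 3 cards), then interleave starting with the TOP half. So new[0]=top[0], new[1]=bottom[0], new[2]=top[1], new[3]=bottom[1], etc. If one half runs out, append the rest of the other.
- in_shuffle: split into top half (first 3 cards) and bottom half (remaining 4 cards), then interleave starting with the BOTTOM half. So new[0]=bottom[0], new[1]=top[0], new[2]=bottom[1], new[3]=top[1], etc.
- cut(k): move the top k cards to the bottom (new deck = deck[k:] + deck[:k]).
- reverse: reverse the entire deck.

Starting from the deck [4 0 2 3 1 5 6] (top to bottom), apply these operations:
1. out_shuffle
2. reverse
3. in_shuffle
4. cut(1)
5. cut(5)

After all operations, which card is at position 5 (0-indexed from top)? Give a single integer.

After op 1 (out_shuffle): [4 1 0 5 2 6 3]
After op 2 (reverse): [3 6 2 5 0 1 4]
After op 3 (in_shuffle): [5 3 0 6 1 2 4]
After op 4 (cut(1)): [3 0 6 1 2 4 5]
After op 5 (cut(5)): [4 5 3 0 6 1 2]
Position 5: card 1.

Answer: 1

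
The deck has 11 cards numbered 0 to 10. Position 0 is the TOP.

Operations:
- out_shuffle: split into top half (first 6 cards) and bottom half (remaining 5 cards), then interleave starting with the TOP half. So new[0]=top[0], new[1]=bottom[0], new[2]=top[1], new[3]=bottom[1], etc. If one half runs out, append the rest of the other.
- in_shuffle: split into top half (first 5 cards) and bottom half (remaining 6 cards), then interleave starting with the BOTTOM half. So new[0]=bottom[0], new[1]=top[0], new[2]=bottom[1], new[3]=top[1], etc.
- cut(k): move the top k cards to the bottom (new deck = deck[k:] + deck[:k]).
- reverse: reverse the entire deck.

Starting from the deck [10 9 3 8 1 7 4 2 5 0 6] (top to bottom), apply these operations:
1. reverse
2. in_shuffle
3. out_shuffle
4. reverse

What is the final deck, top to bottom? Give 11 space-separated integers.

After op 1 (reverse): [6 0 5 2 4 7 1 8 3 9 10]
After op 2 (in_shuffle): [7 6 1 0 8 5 3 2 9 4 10]
After op 3 (out_shuffle): [7 3 6 2 1 9 0 4 8 10 5]
After op 4 (reverse): [5 10 8 4 0 9 1 2 6 3 7]

Answer: 5 10 8 4 0 9 1 2 6 3 7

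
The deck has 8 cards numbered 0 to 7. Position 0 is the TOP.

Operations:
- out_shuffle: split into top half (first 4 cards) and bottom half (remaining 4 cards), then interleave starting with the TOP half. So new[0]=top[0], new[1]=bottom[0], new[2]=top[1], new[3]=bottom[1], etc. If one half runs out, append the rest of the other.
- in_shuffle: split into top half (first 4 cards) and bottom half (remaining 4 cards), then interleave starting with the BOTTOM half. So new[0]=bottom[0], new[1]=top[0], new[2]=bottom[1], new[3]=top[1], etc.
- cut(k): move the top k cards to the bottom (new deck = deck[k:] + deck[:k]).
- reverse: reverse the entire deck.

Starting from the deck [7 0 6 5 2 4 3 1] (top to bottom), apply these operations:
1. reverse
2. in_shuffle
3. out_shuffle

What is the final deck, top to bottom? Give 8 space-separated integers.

Answer: 5 0 1 4 6 7 3 2

Derivation:
After op 1 (reverse): [1 3 4 2 5 6 0 7]
After op 2 (in_shuffle): [5 1 6 3 0 4 7 2]
After op 3 (out_shuffle): [5 0 1 4 6 7 3 2]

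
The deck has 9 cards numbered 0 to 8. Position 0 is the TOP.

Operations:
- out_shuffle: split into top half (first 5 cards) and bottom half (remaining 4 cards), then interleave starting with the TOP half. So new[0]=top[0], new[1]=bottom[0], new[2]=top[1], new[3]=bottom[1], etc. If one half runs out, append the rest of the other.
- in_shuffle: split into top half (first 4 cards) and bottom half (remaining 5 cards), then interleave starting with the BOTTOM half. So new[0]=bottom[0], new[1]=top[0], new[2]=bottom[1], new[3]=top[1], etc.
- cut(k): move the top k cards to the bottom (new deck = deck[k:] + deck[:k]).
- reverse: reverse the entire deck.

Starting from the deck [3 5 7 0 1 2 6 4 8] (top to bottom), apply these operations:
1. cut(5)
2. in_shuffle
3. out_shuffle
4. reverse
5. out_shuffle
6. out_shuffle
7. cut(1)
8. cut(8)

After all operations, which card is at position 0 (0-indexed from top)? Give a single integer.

After op 1 (cut(5)): [2 6 4 8 3 5 7 0 1]
After op 2 (in_shuffle): [3 2 5 6 7 4 0 8 1]
After op 3 (out_shuffle): [3 4 2 0 5 8 6 1 7]
After op 4 (reverse): [7 1 6 8 5 0 2 4 3]
After op 5 (out_shuffle): [7 0 1 2 6 4 8 3 5]
After op 6 (out_shuffle): [7 4 0 8 1 3 2 5 6]
After op 7 (cut(1)): [4 0 8 1 3 2 5 6 7]
After op 8 (cut(8)): [7 4 0 8 1 3 2 5 6]
Position 0: card 7.

Answer: 7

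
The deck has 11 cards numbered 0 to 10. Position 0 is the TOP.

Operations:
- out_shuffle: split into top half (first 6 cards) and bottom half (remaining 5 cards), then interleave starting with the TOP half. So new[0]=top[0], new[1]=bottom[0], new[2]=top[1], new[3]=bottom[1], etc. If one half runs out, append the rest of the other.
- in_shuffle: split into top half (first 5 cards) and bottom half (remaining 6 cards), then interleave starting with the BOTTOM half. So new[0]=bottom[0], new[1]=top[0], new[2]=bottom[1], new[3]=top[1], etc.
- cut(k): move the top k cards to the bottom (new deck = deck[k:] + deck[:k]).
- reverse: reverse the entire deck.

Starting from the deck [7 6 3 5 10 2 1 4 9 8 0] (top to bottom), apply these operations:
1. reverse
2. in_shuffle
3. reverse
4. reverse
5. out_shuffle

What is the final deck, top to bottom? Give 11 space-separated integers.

Answer: 2 3 0 4 10 6 8 1 5 7 9

Derivation:
After op 1 (reverse): [0 8 9 4 1 2 10 5 3 6 7]
After op 2 (in_shuffle): [2 0 10 8 5 9 3 4 6 1 7]
After op 3 (reverse): [7 1 6 4 3 9 5 8 10 0 2]
After op 4 (reverse): [2 0 10 8 5 9 3 4 6 1 7]
After op 5 (out_shuffle): [2 3 0 4 10 6 8 1 5 7 9]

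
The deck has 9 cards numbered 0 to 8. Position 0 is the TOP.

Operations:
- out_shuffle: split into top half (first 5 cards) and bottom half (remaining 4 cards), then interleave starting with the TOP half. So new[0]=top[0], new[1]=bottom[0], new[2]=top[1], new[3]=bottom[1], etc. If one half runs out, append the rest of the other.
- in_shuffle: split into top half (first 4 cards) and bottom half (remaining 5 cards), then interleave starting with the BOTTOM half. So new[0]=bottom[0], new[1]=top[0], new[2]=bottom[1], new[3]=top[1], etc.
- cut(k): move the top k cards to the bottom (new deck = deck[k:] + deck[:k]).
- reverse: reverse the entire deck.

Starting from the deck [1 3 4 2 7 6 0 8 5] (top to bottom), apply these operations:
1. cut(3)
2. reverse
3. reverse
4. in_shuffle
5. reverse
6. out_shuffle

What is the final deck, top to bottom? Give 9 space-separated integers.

Answer: 4 7 0 5 3 2 6 8 1

Derivation:
After op 1 (cut(3)): [2 7 6 0 8 5 1 3 4]
After op 2 (reverse): [4 3 1 5 8 0 6 7 2]
After op 3 (reverse): [2 7 6 0 8 5 1 3 4]
After op 4 (in_shuffle): [8 2 5 7 1 6 3 0 4]
After op 5 (reverse): [4 0 3 6 1 7 5 2 8]
After op 6 (out_shuffle): [4 7 0 5 3 2 6 8 1]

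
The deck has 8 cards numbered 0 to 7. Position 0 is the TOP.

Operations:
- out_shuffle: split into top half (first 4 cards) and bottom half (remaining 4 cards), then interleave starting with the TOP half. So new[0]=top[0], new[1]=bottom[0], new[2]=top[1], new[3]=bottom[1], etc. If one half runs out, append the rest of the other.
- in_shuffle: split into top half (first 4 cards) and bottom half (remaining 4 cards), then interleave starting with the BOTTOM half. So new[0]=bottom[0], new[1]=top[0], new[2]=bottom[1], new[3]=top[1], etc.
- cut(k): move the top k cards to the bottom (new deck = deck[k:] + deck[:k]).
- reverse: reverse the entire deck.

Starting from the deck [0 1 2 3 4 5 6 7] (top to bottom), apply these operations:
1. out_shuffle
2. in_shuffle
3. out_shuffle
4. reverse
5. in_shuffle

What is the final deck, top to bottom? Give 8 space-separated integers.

After op 1 (out_shuffle): [0 4 1 5 2 6 3 7]
After op 2 (in_shuffle): [2 0 6 4 3 1 7 5]
After op 3 (out_shuffle): [2 3 0 1 6 7 4 5]
After op 4 (reverse): [5 4 7 6 1 0 3 2]
After op 5 (in_shuffle): [1 5 0 4 3 7 2 6]

Answer: 1 5 0 4 3 7 2 6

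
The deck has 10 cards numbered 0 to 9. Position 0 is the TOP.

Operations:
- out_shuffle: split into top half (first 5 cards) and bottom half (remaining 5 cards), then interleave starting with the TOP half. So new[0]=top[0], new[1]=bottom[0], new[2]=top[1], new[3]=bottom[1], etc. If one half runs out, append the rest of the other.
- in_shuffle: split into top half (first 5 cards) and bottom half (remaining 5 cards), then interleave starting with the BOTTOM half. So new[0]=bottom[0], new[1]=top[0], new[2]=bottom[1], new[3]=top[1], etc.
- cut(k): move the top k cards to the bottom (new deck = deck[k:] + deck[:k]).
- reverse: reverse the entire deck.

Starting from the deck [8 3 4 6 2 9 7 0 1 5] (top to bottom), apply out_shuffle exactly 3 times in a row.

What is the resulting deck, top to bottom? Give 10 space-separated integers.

After op 1 (out_shuffle): [8 9 3 7 4 0 6 1 2 5]
After op 2 (out_shuffle): [8 0 9 6 3 1 7 2 4 5]
After op 3 (out_shuffle): [8 1 0 7 9 2 6 4 3 5]

Answer: 8 1 0 7 9 2 6 4 3 5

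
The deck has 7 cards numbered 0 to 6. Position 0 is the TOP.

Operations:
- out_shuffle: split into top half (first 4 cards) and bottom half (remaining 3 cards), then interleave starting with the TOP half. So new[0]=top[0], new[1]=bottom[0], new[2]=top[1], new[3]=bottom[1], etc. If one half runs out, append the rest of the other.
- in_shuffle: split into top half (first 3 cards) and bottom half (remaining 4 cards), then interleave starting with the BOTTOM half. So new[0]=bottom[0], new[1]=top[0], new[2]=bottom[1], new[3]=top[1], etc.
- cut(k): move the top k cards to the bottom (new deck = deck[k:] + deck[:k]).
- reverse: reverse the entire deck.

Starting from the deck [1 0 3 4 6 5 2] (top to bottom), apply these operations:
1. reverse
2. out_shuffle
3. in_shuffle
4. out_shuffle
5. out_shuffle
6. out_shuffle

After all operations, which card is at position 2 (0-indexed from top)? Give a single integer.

After op 1 (reverse): [2 5 6 4 3 0 1]
After op 2 (out_shuffle): [2 3 5 0 6 1 4]
After op 3 (in_shuffle): [0 2 6 3 1 5 4]
After op 4 (out_shuffle): [0 1 2 5 6 4 3]
After op 5 (out_shuffle): [0 6 1 4 2 3 5]
After op 6 (out_shuffle): [0 2 6 3 1 5 4]
Position 2: card 6.

Answer: 6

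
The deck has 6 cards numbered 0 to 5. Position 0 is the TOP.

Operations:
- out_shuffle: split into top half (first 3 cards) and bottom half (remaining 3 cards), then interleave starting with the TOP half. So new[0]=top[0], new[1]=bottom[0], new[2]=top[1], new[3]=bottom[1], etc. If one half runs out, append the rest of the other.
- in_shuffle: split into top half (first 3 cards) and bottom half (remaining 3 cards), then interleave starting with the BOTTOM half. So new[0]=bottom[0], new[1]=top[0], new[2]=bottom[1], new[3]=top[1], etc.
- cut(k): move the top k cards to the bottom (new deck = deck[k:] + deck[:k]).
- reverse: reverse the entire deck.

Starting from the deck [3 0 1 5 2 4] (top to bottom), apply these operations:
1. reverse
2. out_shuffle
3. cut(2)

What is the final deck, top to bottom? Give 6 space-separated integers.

Answer: 2 0 5 3 4 1

Derivation:
After op 1 (reverse): [4 2 5 1 0 3]
After op 2 (out_shuffle): [4 1 2 0 5 3]
After op 3 (cut(2)): [2 0 5 3 4 1]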